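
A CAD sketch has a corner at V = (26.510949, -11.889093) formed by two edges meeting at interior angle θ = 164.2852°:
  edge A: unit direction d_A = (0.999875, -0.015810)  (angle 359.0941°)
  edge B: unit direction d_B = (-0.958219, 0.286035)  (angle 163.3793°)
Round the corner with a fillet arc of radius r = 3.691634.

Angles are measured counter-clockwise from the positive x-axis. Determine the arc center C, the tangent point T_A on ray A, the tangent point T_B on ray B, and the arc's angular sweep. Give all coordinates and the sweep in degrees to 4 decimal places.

bisector direction at 81.2367° = (0.152353,0.988326)
center distance |VC| = r/sin(θ/2) = 3.691634/sin(82.1426°) = 3.726622
C = V + |VC|·bis = (27.0787,-8.2060)
T_A = V + ((C−V)·d_A)·d_A = V + 0.5095·d_A = (27.0203,-11.8971)
T_B = V + ((C−V)·d_B)·d_B = V + 0.5095·d_B = (26.0228,-11.7434)
sweep = 180° − θ = 15.7148°

center=(27.0787,-8.2060) T_A=(27.0203,-11.8971) T_B=(26.0228,-11.7434) sweep=15.7148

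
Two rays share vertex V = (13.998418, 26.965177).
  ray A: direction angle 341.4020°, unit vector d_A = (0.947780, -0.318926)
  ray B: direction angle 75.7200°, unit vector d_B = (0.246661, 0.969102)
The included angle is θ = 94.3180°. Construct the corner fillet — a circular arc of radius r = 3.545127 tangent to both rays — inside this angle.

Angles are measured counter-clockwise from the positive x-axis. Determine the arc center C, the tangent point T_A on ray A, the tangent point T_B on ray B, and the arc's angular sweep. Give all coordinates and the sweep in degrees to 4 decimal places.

center=(18.2449,29.2767) T_A=(17.1143,25.9167) T_B=(14.8093,30.1511) sweep=85.6820

bisector direction at 28.5610° = (0.878309,0.478094)
center distance |VC| = r/sin(θ/2) = 3.545127/sin(47.1590°) = 4.834857
C = V + |VC|·bis = (18.2449,29.2767)
T_A = V + ((C−V)·d_A)·d_A = V + 3.2875·d_A = (17.1143,25.9167)
T_B = V + ((C−V)·d_B)·d_B = V + 3.2875·d_B = (14.8093,30.1511)
sweep = 180° − θ = 85.6820°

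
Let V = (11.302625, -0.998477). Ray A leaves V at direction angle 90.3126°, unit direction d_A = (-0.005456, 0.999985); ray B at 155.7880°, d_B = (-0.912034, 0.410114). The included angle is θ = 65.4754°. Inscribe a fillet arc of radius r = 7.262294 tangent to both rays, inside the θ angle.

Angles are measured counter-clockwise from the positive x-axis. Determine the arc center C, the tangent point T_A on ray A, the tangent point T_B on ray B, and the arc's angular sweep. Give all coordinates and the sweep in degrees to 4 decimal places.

bisector direction at 123.0503° = (-0.545375,0.838192)
center distance |VC| = r/sin(θ/2) = 7.262294/sin(32.7377°) = 13.428949
C = V + |VC|·bis = (3.9788,10.2576)
T_A = V + ((C−V)·d_A)·d_A = V + 11.2958·d_A = (11.2410,10.2972)
T_B = V + ((C−V)·d_B)·d_B = V + 11.2958·d_B = (1.0004,3.6341)
sweep = 180° − θ = 114.5246°

center=(3.9788,10.2576) T_A=(11.2410,10.2972) T_B=(1.0004,3.6341) sweep=114.5246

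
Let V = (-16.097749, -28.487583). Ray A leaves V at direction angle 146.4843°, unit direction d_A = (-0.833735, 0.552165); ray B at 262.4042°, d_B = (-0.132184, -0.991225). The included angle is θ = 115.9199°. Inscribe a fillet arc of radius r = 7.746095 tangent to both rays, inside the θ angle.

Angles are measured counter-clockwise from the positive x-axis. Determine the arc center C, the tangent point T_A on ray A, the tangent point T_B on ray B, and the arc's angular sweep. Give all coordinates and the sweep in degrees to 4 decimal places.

center=(-24.4167,-32.2690) T_A=(-20.1396,-25.8108) T_B=(-16.7386,-33.2929) sweep=64.0801

bisector direction at 204.4443° = (-0.910364,-0.413808)
center distance |VC| = r/sin(θ/2) = 7.746095/sin(57.9599°) = 9.138022
C = V + |VC|·bis = (-24.4167,-32.2690)
T_A = V + ((C−V)·d_A)·d_A = V + 4.8478·d_A = (-20.1396,-25.8108)
T_B = V + ((C−V)·d_B)·d_B = V + 4.8478·d_B = (-16.7386,-33.2929)
sweep = 180° − θ = 64.0801°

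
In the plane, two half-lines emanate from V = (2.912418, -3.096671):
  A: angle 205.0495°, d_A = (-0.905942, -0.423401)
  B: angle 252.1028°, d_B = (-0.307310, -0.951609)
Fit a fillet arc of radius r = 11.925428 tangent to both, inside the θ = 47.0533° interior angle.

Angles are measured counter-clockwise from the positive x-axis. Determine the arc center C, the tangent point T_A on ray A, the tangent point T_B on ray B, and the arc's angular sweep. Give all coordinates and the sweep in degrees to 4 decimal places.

bisector direction at 228.5761° = (-0.661624,-0.749836)
center distance |VC| = r/sin(θ/2) = 11.925428/sin(23.5267°) = 29.875144
C = V + |VC|·bis = (-16.8537,-25.4981)
T_A = V + ((C−V)·d_A)·d_A = V + 27.3918·d_A = (-21.9029,-14.6944)
T_B = V + ((C−V)·d_B)·d_B = V + 27.3918·d_B = (-5.5053,-29.1629)
sweep = 180° − θ = 132.9467°

center=(-16.8537,-25.4981) T_A=(-21.9029,-14.6944) T_B=(-5.5053,-29.1629) sweep=132.9467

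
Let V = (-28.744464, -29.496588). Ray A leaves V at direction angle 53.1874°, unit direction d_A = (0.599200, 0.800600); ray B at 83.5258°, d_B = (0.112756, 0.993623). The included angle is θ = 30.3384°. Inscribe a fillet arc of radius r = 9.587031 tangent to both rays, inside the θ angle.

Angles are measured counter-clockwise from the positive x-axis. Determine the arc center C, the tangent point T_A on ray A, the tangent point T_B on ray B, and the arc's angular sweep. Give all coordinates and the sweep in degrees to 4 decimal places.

bisector direction at 68.3566° = (0.368829,0.929497)
center distance |VC| = r/sin(θ/2) = 9.587031/sin(15.1692°) = 36.637814
C = V + |VC|·bis = (-15.2314,4.5582)
T_A = V + ((C−V)·d_A)·d_A = V + 35.3613·d_A = (-7.5560,-1.1864)
T_B = V + ((C−V)·d_B)·d_B = V + 35.3613·d_B = (-24.7573,5.6392)
sweep = 180° − θ = 149.6616°

center=(-15.2314,4.5582) T_A=(-7.5560,-1.1864) T_B=(-24.7573,5.6392) sweep=149.6616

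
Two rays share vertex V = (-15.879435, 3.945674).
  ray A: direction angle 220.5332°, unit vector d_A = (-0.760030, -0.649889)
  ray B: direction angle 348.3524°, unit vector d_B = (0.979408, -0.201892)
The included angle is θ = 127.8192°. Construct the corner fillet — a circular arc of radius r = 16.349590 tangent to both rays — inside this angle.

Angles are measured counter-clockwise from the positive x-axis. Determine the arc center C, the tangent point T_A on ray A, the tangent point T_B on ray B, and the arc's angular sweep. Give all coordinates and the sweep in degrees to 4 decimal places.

center=(-11.3390,-13.6836) T_A=(-21.9644,-1.2575) T_B=(-8.0381,2.3293) sweep=52.1808

bisector direction at 284.4428° = (0.249413,-0.968397)
center distance |VC| = r/sin(θ/2) = 16.349590/sin(63.9096°) = 18.204617
C = V + |VC|·bis = (-11.3390,-13.6836)
T_A = V + ((C−V)·d_A)·d_A = V + 8.0062·d_A = (-21.9644,-1.2575)
T_B = V + ((C−V)·d_B)·d_B = V + 8.0062·d_B = (-8.0381,2.3293)
sweep = 180° − θ = 52.1808°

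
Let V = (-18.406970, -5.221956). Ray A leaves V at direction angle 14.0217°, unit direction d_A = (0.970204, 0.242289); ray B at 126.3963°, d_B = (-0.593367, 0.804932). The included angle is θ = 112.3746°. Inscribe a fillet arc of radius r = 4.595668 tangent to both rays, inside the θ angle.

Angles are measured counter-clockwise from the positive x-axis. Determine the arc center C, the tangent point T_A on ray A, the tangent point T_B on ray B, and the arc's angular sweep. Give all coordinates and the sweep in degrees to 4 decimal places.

center=(-16.5342,-0.0175) T_A=(-15.4207,-4.4762) T_B=(-20.2334,-2.7444) sweep=67.6254

bisector direction at 70.2090° = (0.338590,0.940934)
center distance |VC| = r/sin(θ/2) = 4.595668/sin(56.1873°) = 5.531211
C = V + |VC|·bis = (-16.5342,-0.0175)
T_A = V + ((C−V)·d_A)·d_A = V + 3.0780·d_A = (-15.4207,-4.4762)
T_B = V + ((C−V)·d_B)·d_B = V + 3.0780·d_B = (-20.2334,-2.7444)
sweep = 180° − θ = 67.6254°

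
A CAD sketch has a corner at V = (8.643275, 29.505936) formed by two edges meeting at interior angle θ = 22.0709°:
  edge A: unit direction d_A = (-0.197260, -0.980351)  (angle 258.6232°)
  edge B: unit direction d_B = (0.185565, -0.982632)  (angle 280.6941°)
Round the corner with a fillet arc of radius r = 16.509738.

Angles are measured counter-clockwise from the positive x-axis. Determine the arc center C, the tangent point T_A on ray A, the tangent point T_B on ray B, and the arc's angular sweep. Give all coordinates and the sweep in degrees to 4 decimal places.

bisector direction at 269.6587° = (-0.005958,-0.999982)
center distance |VC| = r/sin(θ/2) = 16.509738/sin(11.0355°) = 86.250424
C = V + |VC|·bis = (8.1294,-56.7430)
T_A = V + ((C−V)·d_A)·d_A = V + 84.6556·d_A = (-8.0559,-53.4862)
T_B = V + ((C−V)·d_B)·d_B = V + 84.6556·d_B = (24.3524,-53.6793)
sweep = 180° − θ = 157.9291°

center=(8.1294,-56.7430) T_A=(-8.0559,-53.4862) T_B=(24.3524,-53.6793) sweep=157.9291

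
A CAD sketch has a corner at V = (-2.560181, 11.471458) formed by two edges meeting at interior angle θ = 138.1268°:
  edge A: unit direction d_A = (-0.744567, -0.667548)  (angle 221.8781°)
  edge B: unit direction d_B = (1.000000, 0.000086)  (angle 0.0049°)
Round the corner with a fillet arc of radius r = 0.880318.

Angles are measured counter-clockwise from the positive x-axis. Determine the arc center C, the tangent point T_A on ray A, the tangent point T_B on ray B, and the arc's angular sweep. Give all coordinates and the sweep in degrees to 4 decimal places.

bisector direction at 290.9415° = (0.357415,-0.933946)
center distance |VC| = r/sin(θ/2) = 0.880318/sin(69.0634°) = 0.942548
C = V + |VC|·bis = (-2.2233,10.5912)
T_A = V + ((C−V)·d_A)·d_A = V + 0.3368·d_A = (-2.8110,11.2466)
T_B = V + ((C−V)·d_B)·d_B = V + 0.3368·d_B = (-2.2234,11.4715)
sweep = 180° − θ = 41.8732°

center=(-2.2233,10.5912) T_A=(-2.8110,11.2466) T_B=(-2.2234,11.4715) sweep=41.8732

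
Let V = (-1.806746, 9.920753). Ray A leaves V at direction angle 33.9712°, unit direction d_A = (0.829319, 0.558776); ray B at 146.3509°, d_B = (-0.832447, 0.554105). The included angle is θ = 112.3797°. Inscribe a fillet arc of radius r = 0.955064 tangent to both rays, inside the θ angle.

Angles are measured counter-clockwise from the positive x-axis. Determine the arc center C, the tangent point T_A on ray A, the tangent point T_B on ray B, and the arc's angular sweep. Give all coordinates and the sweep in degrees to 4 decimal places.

center=(-1.8100,11.0702) T_A=(-1.2763,10.2781) T_B=(-2.3392,10.2752) sweep=67.6203

bisector direction at 90.1611° = (-0.002811,0.999996)
center distance |VC| = r/sin(θ/2) = 0.955064/sin(56.1898°) = 1.149453
C = V + |VC|·bis = (-1.8100,11.0702)
T_A = V + ((C−V)·d_A)·d_A = V + 0.6396·d_A = (-1.2763,10.2781)
T_B = V + ((C−V)·d_B)·d_B = V + 0.6396·d_B = (-2.3392,10.2752)
sweep = 180° − θ = 67.6203°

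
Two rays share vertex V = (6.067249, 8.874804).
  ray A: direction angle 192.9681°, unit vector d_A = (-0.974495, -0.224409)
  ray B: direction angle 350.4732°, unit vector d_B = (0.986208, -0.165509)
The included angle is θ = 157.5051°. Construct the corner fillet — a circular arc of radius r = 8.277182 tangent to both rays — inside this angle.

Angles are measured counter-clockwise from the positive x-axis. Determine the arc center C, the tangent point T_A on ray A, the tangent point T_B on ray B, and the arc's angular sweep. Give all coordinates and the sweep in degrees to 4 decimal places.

center=(6.3207,0.4393) T_A=(4.4632,8.5054) T_B=(7.6906,8.6024) sweep=22.4949

bisector direction at 271.7207° = (0.030026,-0.999549)
center distance |VC| = r/sin(θ/2) = 8.277182/sin(78.7525°) = 8.439267
C = V + |VC|·bis = (6.3207,0.4393)
T_A = V + ((C−V)·d_A)·d_A = V + 1.6461·d_A = (4.4632,8.5054)
T_B = V + ((C−V)·d_B)·d_B = V + 1.6461·d_B = (7.6906,8.6024)
sweep = 180° − θ = 22.4949°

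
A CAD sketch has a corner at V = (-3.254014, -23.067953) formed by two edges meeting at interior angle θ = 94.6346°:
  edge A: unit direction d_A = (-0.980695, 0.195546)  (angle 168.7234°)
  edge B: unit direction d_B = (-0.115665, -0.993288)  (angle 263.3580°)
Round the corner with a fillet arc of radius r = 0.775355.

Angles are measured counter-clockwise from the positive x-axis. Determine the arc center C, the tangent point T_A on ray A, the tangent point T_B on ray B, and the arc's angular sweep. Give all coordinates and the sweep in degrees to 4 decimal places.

center=(-4.1069,-23.6885) T_A=(-3.9553,-22.9281) T_B=(-3.3367,-23.7782) sweep=85.3654

bisector direction at 216.0407° = (-0.808599,-0.588360)
center distance |VC| = r/sin(θ/2) = 0.775355/sin(47.3173°) = 1.054734
C = V + |VC|·bis = (-4.1069,-23.6885)
T_A = V + ((C−V)·d_A)·d_A = V + 0.7150·d_A = (-3.9553,-22.9281)
T_B = V + ((C−V)·d_B)·d_B = V + 0.7150·d_B = (-3.3367,-23.7782)
sweep = 180° − θ = 85.3654°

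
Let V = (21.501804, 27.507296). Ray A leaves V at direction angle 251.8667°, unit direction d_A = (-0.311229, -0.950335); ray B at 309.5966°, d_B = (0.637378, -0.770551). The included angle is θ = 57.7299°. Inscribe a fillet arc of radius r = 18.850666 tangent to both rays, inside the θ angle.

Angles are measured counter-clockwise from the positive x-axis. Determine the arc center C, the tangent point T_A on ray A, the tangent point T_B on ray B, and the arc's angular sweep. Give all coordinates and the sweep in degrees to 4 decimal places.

bisector direction at 280.7317° = (0.186209,-0.982510)
center distance |VC| = r/sin(θ/2) = 18.850666/sin(28.8650°) = 39.048769
C = V + |VC|·bis = (28.7731,-10.8585)
T_A = V + ((C−V)·d_A)·d_A = V + 34.1974·d_A = (10.8586,-4.9916)
T_B = V + ((C−V)·d_B)·d_B = V + 34.1974·d_B = (43.2985,1.1565)
sweep = 180° − θ = 122.2701°

center=(28.7731,-10.8585) T_A=(10.8586,-4.9916) T_B=(43.2985,1.1565) sweep=122.2701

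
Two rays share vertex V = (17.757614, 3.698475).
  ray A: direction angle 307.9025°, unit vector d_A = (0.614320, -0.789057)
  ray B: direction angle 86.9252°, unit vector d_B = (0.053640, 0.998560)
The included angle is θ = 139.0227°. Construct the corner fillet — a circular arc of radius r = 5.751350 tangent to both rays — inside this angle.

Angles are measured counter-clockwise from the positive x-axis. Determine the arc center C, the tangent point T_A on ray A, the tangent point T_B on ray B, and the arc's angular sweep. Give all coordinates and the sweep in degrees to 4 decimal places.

center=(23.6160,5.5359) T_A=(19.0778,2.0028) T_B=(17.8729,5.8444) sweep=40.9773

bisector direction at 17.4138° = (0.954168,0.299271)
center distance |VC| = r/sin(θ/2) = 5.751350/sin(69.5113°) = 6.139740
C = V + |VC|·bis = (23.6160,5.5359)
T_A = V + ((C−V)·d_A)·d_A = V + 2.1490·d_A = (19.0778,2.0028)
T_B = V + ((C−V)·d_B)·d_B = V + 2.1490·d_B = (17.8729,5.8444)
sweep = 180° − θ = 40.9773°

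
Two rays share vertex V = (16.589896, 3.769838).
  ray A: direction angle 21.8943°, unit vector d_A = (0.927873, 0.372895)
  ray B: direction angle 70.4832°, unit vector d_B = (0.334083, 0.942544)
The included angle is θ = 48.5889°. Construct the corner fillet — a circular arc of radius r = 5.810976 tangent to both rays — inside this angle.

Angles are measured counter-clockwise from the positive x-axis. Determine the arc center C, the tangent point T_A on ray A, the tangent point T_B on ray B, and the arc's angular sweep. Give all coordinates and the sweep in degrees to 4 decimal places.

bisector direction at 46.1887° = (0.692285,0.721624)
center distance |VC| = r/sin(θ/2) = 5.810976/sin(24.2945°) = 14.123986
C = V + |VC|·bis = (26.3677,13.9620)
T_A = V + ((C−V)·d_A)·d_A = V + 12.8732·d_A = (28.5346,8.5702)
T_B = V + ((C−V)·d_B)·d_B = V + 12.8732·d_B = (20.8906,15.9034)
sweep = 180° − θ = 131.4111°

center=(26.3677,13.9620) T_A=(28.5346,8.5702) T_B=(20.8906,15.9034) sweep=131.4111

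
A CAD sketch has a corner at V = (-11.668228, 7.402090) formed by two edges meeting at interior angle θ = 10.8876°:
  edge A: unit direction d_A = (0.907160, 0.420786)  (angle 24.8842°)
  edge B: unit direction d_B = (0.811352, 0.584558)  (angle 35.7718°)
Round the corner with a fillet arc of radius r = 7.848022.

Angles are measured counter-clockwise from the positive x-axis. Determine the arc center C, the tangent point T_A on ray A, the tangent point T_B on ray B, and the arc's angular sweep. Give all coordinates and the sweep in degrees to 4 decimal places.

center=(59.7354,49.1738) T_A=(63.0377,42.0544) T_B=(55.1477,55.5413) sweep=169.1124

bisector direction at 30.3280° = (0.863149,0.504949)
center distance |VC| = r/sin(θ/2) = 7.848022/sin(5.4438°) = 82.724528
C = V + |VC|·bis = (59.7354,49.1738)
T_A = V + ((C−V)·d_A)·d_A = V + 82.3514·d_A = (63.0377,42.0544)
T_B = V + ((C−V)·d_B)·d_B = V + 82.3514·d_B = (55.1477,55.5413)
sweep = 180° − θ = 169.1124°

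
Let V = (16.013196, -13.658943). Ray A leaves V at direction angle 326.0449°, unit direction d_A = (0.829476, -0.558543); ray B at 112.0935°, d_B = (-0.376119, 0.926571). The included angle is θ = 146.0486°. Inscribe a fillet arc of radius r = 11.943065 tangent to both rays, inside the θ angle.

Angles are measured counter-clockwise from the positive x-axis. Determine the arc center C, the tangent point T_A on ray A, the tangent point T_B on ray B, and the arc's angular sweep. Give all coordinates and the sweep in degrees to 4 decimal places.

bisector direction at 39.0692° = (0.776385,0.630259)
center distance |VC| = r/sin(θ/2) = 11.943065/sin(73.0243°) = 12.487147
C = V + |VC|·bis = (25.7080,-5.7888)
T_A = V + ((C−V)·d_A)·d_A = V + 3.6458·d_A = (19.0373,-15.6953)
T_B = V + ((C−V)·d_B)·d_B = V + 3.6458·d_B = (14.6419,-10.2808)
sweep = 180° − θ = 33.9514°

center=(25.7080,-5.7888) T_A=(19.0373,-15.6953) T_B=(14.6419,-10.2808) sweep=33.9514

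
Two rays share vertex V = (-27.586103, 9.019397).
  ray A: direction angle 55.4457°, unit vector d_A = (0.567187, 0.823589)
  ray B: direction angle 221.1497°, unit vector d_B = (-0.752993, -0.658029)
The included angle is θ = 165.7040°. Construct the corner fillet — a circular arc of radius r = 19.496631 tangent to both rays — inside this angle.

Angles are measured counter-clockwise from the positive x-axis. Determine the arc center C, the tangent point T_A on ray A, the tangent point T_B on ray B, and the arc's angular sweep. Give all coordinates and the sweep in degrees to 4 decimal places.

center=(-42.2565,22.0913) T_A=(-26.1993,11.0331) T_B=(-29.4272,7.4105) sweep=14.2960

bisector direction at 138.2977° = (-0.746611,0.665260)
center distance |VC| = r/sin(θ/2) = 19.496631/sin(82.8520°) = 19.649345
C = V + |VC|·bis = (-42.2565,22.0913)
T_A = V + ((C−V)·d_A)·d_A = V + 2.4450·d_A = (-26.1993,11.0331)
T_B = V + ((C−V)·d_B)·d_B = V + 2.4450·d_B = (-29.4272,7.4105)
sweep = 180° − θ = 14.2960°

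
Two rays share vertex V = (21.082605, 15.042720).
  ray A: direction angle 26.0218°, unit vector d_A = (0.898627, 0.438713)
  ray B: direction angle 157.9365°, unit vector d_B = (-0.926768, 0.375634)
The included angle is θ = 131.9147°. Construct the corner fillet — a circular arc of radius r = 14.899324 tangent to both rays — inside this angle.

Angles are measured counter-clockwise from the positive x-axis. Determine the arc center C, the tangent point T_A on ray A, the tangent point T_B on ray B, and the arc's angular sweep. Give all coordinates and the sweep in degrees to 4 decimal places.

center=(20.5192,31.3477) T_A=(27.0557,17.9588) T_B=(14.9225,17.5395) sweep=48.0853

bisector direction at 91.9792° = (-0.034536,0.999403)
center distance |VC| = r/sin(θ/2) = 14.899324/sin(65.9574°) = 16.314752
C = V + |VC|·bis = (20.5192,31.3477)
T_A = V + ((C−V)·d_A)·d_A = V + 6.6469·d_A = (27.0557,17.9588)
T_B = V + ((C−V)·d_B)·d_B = V + 6.6469·d_B = (14.9225,17.5395)
sweep = 180° − θ = 48.0853°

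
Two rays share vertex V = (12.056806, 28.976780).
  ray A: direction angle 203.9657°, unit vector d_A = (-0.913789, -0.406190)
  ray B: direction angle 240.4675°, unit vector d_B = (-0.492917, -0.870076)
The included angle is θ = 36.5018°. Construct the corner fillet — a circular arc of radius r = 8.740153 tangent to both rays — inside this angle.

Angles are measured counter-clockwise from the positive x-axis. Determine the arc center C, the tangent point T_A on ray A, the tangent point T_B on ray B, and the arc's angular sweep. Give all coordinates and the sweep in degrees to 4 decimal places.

bisector direction at 222.2166° = (-0.740610,-0.671935)
center distance |VC| = r/sin(θ/2) = 8.740153/sin(18.2509°) = 27.907876
C = V + |VC|·bis = (-8.6120,10.2245)
T_A = V + ((C−V)·d_A)·d_A = V + 26.5039·d_A = (-12.1622,18.2111)
T_B = V + ((C−V)·d_B)·d_B = V + 26.5039·d_B = (-1.0074,5.9163)
sweep = 180° − θ = 143.4982°

center=(-8.6120,10.2245) T_A=(-12.1622,18.2111) T_B=(-1.0074,5.9163) sweep=143.4982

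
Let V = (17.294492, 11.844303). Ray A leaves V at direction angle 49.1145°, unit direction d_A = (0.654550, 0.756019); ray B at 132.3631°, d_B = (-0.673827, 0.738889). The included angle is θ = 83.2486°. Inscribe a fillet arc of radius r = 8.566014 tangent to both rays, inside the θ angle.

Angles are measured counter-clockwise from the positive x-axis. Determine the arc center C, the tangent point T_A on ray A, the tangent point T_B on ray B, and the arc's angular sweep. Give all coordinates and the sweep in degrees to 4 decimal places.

center=(17.1282,24.7391) T_A=(23.6043,19.1322) T_B=(10.7989,18.9671) sweep=96.7514

bisector direction at 90.7388° = (-0.012894,0.999917)
center distance |VC| = r/sin(θ/2) = 8.566014/sin(41.6243°) = 12.895898
C = V + |VC|·bis = (17.1282,24.7391)
T_A = V + ((C−V)·d_A)·d_A = V + 9.6399·d_A = (23.6043,19.1322)
T_B = V + ((C−V)·d_B)·d_B = V + 9.6399·d_B = (10.7989,18.9671)
sweep = 180° − θ = 96.7514°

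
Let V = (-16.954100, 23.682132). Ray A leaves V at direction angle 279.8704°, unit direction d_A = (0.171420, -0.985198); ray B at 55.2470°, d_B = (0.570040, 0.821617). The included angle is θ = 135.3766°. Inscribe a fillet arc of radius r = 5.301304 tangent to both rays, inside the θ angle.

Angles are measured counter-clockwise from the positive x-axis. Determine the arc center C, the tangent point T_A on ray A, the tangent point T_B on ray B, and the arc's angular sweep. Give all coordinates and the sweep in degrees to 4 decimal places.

bisector direction at 347.5587° = (0.976517,-0.215439)
center distance |VC| = r/sin(θ/2) = 5.301304/sin(67.6883°) = 5.730320
C = V + |VC|·bis = (-11.3583,22.4476)
T_A = V + ((C−V)·d_A)·d_A = V + 2.1755·d_A = (-16.5812,21.5388)
T_B = V + ((C−V)·d_B)·d_B = V + 2.1755·d_B = (-15.7140,25.4696)
sweep = 180° − θ = 44.6234°

center=(-11.3583,22.4476) T_A=(-16.5812,21.5388) T_B=(-15.7140,25.4696) sweep=44.6234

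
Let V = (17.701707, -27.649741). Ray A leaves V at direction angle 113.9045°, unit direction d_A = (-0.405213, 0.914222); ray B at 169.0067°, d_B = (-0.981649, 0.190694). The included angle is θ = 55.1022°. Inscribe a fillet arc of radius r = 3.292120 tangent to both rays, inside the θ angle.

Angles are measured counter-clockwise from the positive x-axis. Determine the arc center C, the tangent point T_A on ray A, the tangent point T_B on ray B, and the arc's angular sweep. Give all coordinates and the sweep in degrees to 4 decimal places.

center=(12.1349,-23.2147) T_A=(15.1447,-21.8807) T_B=(11.5071,-26.4464) sweep=124.8978

bisector direction at 141.4556° = (-0.782126,0.623121)
center distance |VC| = r/sin(θ/2) = 3.292120/sin(27.5511°) = 7.117489
C = V + |VC|·bis = (12.1349,-23.2147)
T_A = V + ((C−V)·d_A)·d_A = V + 6.3104·d_A = (15.1447,-21.8807)
T_B = V + ((C−V)·d_B)·d_B = V + 6.3104·d_B = (11.5071,-26.4464)
sweep = 180° − θ = 124.8978°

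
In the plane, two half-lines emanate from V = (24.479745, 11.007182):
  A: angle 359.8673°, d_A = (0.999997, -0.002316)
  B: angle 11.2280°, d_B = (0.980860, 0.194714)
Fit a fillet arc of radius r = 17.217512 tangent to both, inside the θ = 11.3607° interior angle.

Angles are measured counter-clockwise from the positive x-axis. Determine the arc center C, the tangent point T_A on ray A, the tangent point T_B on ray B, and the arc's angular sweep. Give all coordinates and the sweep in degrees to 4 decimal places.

bisector direction at 5.5477° = (0.995316,0.096674)
center distance |VC| = r/sin(θ/2) = 17.217512/sin(5.6803°) = 173.952071
C = V + |VC|·bis = (197.6170,27.8237)
T_A = V + ((C−V)·d_A)·d_A = V + 173.0979·d_A = (197.5772,10.6063)
T_B = V + ((C−V)·d_B)·d_B = V + 173.0979·d_B = (194.2646,44.7117)
sweep = 180° − θ = 168.6393°

center=(197.6170,27.8237) T_A=(197.5772,10.6063) T_B=(194.2646,44.7117) sweep=168.6393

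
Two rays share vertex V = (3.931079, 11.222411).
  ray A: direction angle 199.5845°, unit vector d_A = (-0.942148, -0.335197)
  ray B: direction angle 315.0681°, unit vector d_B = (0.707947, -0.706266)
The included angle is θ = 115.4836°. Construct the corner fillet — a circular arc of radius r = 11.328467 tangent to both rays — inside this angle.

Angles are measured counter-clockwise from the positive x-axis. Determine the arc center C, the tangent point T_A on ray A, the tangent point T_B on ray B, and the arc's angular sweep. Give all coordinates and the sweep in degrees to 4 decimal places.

center=(0.9920,-1.8473) T_A=(-2.8053,8.8258) T_B=(8.9929,6.1726) sweep=64.5164

bisector direction at 257.3263° = (-0.219398,-0.975635)
center distance |VC| = r/sin(θ/2) = 11.328467/sin(57.7418°) = 13.396142
C = V + |VC|·bis = (0.9920,-1.8473)
T_A = V + ((C−V)·d_A)·d_A = V + 7.1500·d_A = (-2.8053,8.8258)
T_B = V + ((C−V)·d_B)·d_B = V + 7.1500·d_B = (8.9929,6.1726)
sweep = 180° − θ = 64.5164°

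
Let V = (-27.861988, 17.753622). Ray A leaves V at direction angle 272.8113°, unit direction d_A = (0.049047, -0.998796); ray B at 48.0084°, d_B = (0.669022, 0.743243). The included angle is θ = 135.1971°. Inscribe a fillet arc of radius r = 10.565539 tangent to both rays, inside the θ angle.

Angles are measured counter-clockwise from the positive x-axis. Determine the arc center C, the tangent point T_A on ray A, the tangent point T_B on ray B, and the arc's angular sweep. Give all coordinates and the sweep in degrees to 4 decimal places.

bisector direction at 340.4099° = (0.942115,-0.335290)
center distance |VC| = r/sin(θ/2) = 10.565539/sin(67.5986°) = 11.427932
C = V + |VC|·bis = (-17.0956,13.9220)
T_A = V + ((C−V)·d_A)·d_A = V + 4.3551·d_A = (-27.6484,13.4037)
T_B = V + ((C−V)·d_B)·d_B = V + 4.3551·d_B = (-24.9483,20.9905)
sweep = 180° − θ = 44.8029°

center=(-17.0956,13.9220) T_A=(-27.6484,13.4037) T_B=(-24.9483,20.9905) sweep=44.8029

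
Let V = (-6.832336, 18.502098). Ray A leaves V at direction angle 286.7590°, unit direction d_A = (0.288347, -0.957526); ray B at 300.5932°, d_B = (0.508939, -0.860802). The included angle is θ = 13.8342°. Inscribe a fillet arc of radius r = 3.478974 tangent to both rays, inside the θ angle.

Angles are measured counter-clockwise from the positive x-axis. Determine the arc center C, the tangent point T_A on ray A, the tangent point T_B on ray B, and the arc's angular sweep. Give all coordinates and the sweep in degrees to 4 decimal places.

center=(4.7678,-7.9537) T_A=(1.4366,-8.9568) T_B=(7.7625,-6.1831) sweep=166.1658

bisector direction at 293.6761° = (0.401566,-0.915830)
center distance |VC| = r/sin(θ/2) = 3.478974/sin(6.9171°) = 28.887186
C = V + |VC|·bis = (4.7678,-7.9537)
T_A = V + ((C−V)·d_A)·d_A = V + 28.6769·d_A = (1.4366,-8.9568)
T_B = V + ((C−V)·d_B)·d_B = V + 28.6769·d_B = (7.7625,-6.1831)
sweep = 180° − θ = 166.1658°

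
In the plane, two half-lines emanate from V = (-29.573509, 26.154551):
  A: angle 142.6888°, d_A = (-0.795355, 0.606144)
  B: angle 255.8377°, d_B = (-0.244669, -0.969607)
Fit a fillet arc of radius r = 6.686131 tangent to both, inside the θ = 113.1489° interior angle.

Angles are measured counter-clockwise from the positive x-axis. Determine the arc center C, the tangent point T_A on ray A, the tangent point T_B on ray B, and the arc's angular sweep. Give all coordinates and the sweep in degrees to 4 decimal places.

center=(-37.1361,23.5116) T_A=(-33.0834,28.8294) T_B=(-30.6532,21.8757) sweep=66.8511

bisector direction at 199.2632° = (-0.944013,-0.329909)
center distance |VC| = r/sin(θ/2) = 6.686131/sin(56.5744°) = 8.011158
C = V + |VC|·bis = (-37.1361,23.5116)
T_A = V + ((C−V)·d_A)·d_A = V + 4.4130·d_A = (-33.0834,28.8294)
T_B = V + ((C−V)·d_B)·d_B = V + 4.4130·d_B = (-30.6532,21.8757)
sweep = 180° − θ = 66.8511°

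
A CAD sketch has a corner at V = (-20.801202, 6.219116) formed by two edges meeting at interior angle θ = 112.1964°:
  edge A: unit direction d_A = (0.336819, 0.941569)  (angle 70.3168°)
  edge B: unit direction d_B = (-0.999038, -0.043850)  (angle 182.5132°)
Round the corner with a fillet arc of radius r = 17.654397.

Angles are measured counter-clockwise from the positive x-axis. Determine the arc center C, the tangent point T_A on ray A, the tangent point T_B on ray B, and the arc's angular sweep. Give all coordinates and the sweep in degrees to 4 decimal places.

bisector direction at 126.4150° = (-0.593630,0.804738)
center distance |VC| = r/sin(θ/2) = 17.654397/sin(56.0982°) = 21.270492
C = V + |VC|·bis = (-33.4280,23.3363)
T_A = V + ((C−V)·d_A)·d_A = V + 11.8641·d_A = (-16.8052,17.3900)
T_B = V + ((C−V)·d_B)·d_B = V + 11.8641·d_B = (-32.6539,5.6989)
sweep = 180° − θ = 67.8036°

center=(-33.4280,23.3363) T_A=(-16.8052,17.3900) T_B=(-32.6539,5.6989) sweep=67.8036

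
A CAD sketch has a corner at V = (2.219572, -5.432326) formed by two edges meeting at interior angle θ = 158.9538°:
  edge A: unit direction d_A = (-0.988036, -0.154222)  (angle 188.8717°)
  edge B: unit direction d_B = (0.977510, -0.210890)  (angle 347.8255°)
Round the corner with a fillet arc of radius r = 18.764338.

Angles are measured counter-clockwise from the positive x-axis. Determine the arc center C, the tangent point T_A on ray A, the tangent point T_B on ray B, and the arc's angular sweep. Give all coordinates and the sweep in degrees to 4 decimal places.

center=(1.6696,-24.5097) T_A=(-1.2243,-5.9699) T_B=(5.6268,-6.1674) sweep=21.0462

bisector direction at 268.3486° = (-0.028818,-0.999585)
center distance |VC| = r/sin(θ/2) = 18.764338/sin(79.4769°) = 19.085327
C = V + |VC|·bis = (1.6696,-24.5097)
T_A = V + ((C−V)·d_A)·d_A = V + 3.4856·d_A = (-1.2243,-5.9699)
T_B = V + ((C−V)·d_B)·d_B = V + 3.4856·d_B = (5.6268,-6.1674)
sweep = 180° − θ = 21.0462°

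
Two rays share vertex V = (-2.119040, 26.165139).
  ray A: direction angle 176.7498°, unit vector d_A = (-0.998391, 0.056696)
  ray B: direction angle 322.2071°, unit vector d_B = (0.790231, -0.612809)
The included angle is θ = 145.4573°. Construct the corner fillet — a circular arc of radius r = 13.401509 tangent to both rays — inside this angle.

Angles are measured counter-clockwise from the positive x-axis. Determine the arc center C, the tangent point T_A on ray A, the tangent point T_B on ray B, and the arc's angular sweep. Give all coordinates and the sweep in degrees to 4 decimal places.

bisector direction at 249.4784° = (-0.350560,-0.936540)
center distance |VC| = r/sin(θ/2) = 13.401509/sin(72.7287°) = 14.034325
C = V + |VC|·bis = (-7.0389,13.0214)
T_A = V + ((C−V)·d_A)·d_A = V + 4.1668·d_A = (-6.2791,26.4014)
T_B = V + ((C−V)·d_B)·d_B = V + 4.1668·d_B = (1.1737,23.6117)
sweep = 180° − θ = 34.5427°

center=(-7.0389,13.0214) T_A=(-6.2791,26.4014) T_B=(1.1737,23.6117) sweep=34.5427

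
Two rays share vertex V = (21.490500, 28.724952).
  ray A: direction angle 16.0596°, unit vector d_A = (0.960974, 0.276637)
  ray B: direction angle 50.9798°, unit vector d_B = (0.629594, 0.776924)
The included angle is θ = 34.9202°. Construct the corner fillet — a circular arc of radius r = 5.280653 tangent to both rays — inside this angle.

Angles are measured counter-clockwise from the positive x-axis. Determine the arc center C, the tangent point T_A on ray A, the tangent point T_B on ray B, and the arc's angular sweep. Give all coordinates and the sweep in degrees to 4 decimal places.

bisector direction at 33.5197° = (0.833696,0.552224)
center distance |VC| = r/sin(θ/2) = 5.280653/sin(17.4601°) = 17.599738
C = V + |VC|·bis = (36.1633,38.4439)
T_A = V + ((C−V)·d_A)·d_A = V + 16.7888·d_A = (37.6242,33.3694)
T_B = V + ((C−V)·d_B)·d_B = V + 16.7888·d_B = (32.0607,41.7686)
sweep = 180° − θ = 145.0798°

center=(36.1633,38.4439) T_A=(37.6242,33.3694) T_B=(32.0607,41.7686) sweep=145.0798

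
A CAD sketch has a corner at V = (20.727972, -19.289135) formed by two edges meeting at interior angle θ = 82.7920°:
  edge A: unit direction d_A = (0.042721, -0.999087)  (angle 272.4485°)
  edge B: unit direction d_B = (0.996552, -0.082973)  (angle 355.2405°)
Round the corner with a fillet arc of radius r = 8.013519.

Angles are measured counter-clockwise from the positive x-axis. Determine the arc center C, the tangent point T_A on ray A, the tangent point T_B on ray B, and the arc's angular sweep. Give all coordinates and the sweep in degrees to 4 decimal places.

center=(29.1225,-28.0293) T_A=(21.1163,-28.3717) T_B=(29.7875,-20.0434) sweep=97.2080

bisector direction at 313.8445° = (0.692704,-0.721222)
center distance |VC| = r/sin(θ/2) = 8.013519/sin(41.3960°) = 12.118569
C = V + |VC|·bis = (29.1225,-28.0293)
T_A = V + ((C−V)·d_A)·d_A = V + 9.0908·d_A = (21.1163,-28.3717)
T_B = V + ((C−V)·d_B)·d_B = V + 9.0908·d_B = (29.7875,-20.0434)
sweep = 180° − θ = 97.2080°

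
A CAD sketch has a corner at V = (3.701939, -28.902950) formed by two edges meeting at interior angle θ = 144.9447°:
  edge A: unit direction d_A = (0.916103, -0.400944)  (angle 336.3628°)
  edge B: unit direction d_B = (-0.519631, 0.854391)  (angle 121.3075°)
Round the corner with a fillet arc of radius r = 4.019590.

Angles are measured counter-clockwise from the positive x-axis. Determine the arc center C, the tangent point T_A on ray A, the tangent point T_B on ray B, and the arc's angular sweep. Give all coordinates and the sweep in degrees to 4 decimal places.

center=(6.4766,-25.7296) T_A=(4.8649,-29.4120) T_B=(3.0423,-27.8183) sweep=35.0553

bisector direction at 48.8351° = (0.658228,0.752819)
center distance |VC| = r/sin(θ/2) = 4.019590/sin(72.4724°) = 4.215299
C = V + |VC|·bis = (6.4766,-25.7296)
T_A = V + ((C−V)·d_A)·d_A = V + 1.2695·d_A = (4.8649,-29.4120)
T_B = V + ((C−V)·d_B)·d_B = V + 1.2695·d_B = (3.0423,-27.8183)
sweep = 180° − θ = 35.0553°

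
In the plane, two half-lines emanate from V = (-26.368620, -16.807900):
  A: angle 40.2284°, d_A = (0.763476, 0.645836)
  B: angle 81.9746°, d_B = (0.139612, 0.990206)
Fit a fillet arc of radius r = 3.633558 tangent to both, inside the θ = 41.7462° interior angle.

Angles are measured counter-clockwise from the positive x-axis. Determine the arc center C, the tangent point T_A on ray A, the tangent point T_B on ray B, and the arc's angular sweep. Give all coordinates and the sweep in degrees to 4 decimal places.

center=(-21.4403,-7.8797) T_A=(-19.0936,-10.6539) T_B=(-25.0383,-7.3725) sweep=138.2538

bisector direction at 61.1015° = (0.483259,0.875477)
center distance |VC| = r/sin(θ/2) = 3.633558/sin(20.8731°) = 10.198048
C = V + |VC|·bis = (-21.4403,-7.8797)
T_A = V + ((C−V)·d_A)·d_A = V + 9.5288·d_A = (-19.0936,-10.6539)
T_B = V + ((C−V)·d_B)·d_B = V + 9.5288·d_B = (-25.0383,-7.3725)
sweep = 180° − θ = 138.2538°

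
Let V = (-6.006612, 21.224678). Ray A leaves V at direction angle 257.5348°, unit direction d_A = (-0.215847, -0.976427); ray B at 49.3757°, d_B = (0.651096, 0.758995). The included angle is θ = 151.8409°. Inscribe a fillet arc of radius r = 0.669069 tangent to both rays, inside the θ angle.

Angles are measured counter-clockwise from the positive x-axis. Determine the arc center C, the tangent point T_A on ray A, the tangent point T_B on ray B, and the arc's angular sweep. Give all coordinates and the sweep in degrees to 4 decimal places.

bisector direction at 333.4553° = (0.894586,-0.446897)
center distance |VC| = r/sin(θ/2) = 0.669069/sin(75.9205°) = 0.689791
C = V + |VC|·bis = (-5.3895,20.9164)
T_A = V + ((C−V)·d_A)·d_A = V + 0.1678·d_A = (-6.0428,21.0608)
T_B = V + ((C−V)·d_B)·d_B = V + 0.1678·d_B = (-5.8974,21.3520)
sweep = 180° − θ = 28.1591°

center=(-5.3895,20.9164) T_A=(-6.0428,21.0608) T_B=(-5.8974,21.3520) sweep=28.1591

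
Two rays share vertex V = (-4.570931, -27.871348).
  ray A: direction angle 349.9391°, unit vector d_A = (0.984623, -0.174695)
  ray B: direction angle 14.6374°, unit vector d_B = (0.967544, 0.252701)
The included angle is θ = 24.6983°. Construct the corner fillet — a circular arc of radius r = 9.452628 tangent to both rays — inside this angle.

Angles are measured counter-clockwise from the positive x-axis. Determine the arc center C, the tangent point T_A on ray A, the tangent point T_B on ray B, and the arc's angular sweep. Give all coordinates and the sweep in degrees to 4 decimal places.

center=(39.5922,-26.1066) T_A=(37.9408,-35.4139) T_B=(37.2035,-16.9608) sweep=155.3017

bisector direction at 2.2883° = (0.999203,0.039927)
center distance |VC| = r/sin(θ/2) = 9.452628/sin(12.3491°) = 44.198329
C = V + |VC|·bis = (39.5922,-26.1066)
T_A = V + ((C−V)·d_A)·d_A = V + 43.1757·d_A = (37.9408,-35.4139)
T_B = V + ((C−V)·d_B)·d_B = V + 43.1757·d_B = (37.2035,-16.9608)
sweep = 180° − θ = 155.3017°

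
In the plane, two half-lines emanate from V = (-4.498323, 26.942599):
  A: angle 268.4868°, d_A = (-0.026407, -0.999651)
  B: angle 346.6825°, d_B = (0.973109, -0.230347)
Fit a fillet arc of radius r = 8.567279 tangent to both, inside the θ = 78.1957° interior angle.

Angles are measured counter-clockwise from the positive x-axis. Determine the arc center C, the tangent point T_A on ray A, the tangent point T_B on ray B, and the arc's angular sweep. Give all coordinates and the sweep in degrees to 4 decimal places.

center=(3.7876,16.1772) T_A=(-4.7767,16.4034) T_B=(5.7610,24.5141) sweep=101.8043

bisector direction at 307.5847° = (0.609933,-0.792453)
center distance |VC| = r/sin(θ/2) = 8.567279/sin(39.0979°) = 13.584911
C = V + |VC|·bis = (3.7876,16.1772)
T_A = V + ((C−V)·d_A)·d_A = V + 10.5428·d_A = (-4.7767,16.4034)
T_B = V + ((C−V)·d_B)·d_B = V + 10.5428·d_B = (5.7610,24.5141)
sweep = 180° − θ = 101.8043°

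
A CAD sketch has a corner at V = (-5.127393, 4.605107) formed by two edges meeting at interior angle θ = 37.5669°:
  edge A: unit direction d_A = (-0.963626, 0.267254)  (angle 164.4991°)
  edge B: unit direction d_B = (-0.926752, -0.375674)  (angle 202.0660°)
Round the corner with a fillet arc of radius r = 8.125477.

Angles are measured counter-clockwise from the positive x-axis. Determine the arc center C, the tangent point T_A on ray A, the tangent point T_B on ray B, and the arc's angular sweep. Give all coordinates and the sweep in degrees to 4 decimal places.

center=(-30.3210,3.1602) T_A=(-28.1494,10.9901) T_B=(-27.2685,-4.3701) sweep=142.4331

bisector direction at 183.2826° = (-0.998359,-0.057260)
center distance |VC| = r/sin(θ/2) = 8.125477/sin(18.7834°) = 25.235009
C = V + |VC|·bis = (-30.3210,3.1602)
T_A = V + ((C−V)·d_A)·d_A = V + 23.8911·d_A = (-28.1494,10.9901)
T_B = V + ((C−V)·d_B)·d_B = V + 23.8911·d_B = (-27.2685,-4.3701)
sweep = 180° − θ = 142.4331°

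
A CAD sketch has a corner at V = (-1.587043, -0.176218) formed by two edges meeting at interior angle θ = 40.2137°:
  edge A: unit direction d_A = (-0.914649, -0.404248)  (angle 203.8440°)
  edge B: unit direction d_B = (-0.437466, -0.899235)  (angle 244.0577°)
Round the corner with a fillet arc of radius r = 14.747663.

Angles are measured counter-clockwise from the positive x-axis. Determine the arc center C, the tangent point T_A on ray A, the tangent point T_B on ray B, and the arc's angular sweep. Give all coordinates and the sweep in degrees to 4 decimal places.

bisector direction at 223.9509° = (-0.719935,-0.694041)
center distance |VC| = r/sin(θ/2) = 14.747663/sin(20.1069°) = 42.899551
C = V + |VC|·bis = (-32.4719,-29.9503)
T_A = V + ((C−V)·d_A)·d_A = V + 40.2850·d_A = (-38.4337,-16.4613)
T_B = V + ((C−V)·d_B)·d_B = V + 40.2850·d_B = (-19.2103,-36.4019)
sweep = 180° − θ = 139.7863°

center=(-32.4719,-29.9503) T_A=(-38.4337,-16.4613) T_B=(-19.2103,-36.4019) sweep=139.7863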